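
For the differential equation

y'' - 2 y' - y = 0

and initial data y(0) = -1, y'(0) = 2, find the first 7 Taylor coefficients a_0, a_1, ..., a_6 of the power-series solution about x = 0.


Ansatz: y(x) = sum_{n>=0} a_n x^n, so y'(x) = sum_{n>=1} n a_n x^(n-1) and y''(x) = sum_{n>=2} n(n-1) a_n x^(n-2).
Substitute into P(x) y'' + Q(x) y' + R(x) y = 0 with P(x) = 1, Q(x) = -2, R(x) = -1, and match powers of x.
Initial conditions: a_0 = -1, a_1 = 2.
Setting the coefficient of each power of x to zero and solving order by order (substituting the coefficients already found):
  x^0: 2 a_2 - 2 a_1 - a_0 = 0  ->  2 a_2 = 2 a_1 + a_0 = 3  ->  a_2 = 3/2
  x^1: 6 a_3 - 4 a_2 - a_1 = 0  ->  6 a_3 = 4 a_2 + a_1 = 8  ->  a_3 = 4/3
  x^2: 12 a_4 - 6 a_3 - a_2 = 0  ->  12 a_4 = 6 a_3 + a_2 = 19/2  ->  a_4 = 19/24
  x^3: 20 a_5 - 8 a_4 - a_3 = 0  ->  20 a_5 = 8 a_4 + a_3 = 23/3  ->  a_5 = 23/60
  x^4: 30 a_6 - 10 a_5 - a_4 = 0  ->  30 a_6 = 10 a_5 + a_4 = 37/8  ->  a_6 = 37/240
Truncated series: y(x) = -1 + 2 x + (3/2) x^2 + (4/3) x^3 + (19/24) x^4 + (23/60) x^5 + (37/240) x^6 + O(x^7).

a_0 = -1; a_1 = 2; a_2 = 3/2; a_3 = 4/3; a_4 = 19/24; a_5 = 23/60; a_6 = 37/240


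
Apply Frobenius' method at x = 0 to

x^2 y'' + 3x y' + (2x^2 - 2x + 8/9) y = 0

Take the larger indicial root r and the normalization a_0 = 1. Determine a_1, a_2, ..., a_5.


Write in Frobenius form y'' + (p(x)/x) y' + (q(x)/x^2) y = 0:
  p(x) = 3,  q(x) = 2x^2 - 2x + 8/9.
Indicial equation: r(r-1) + (3) r + (8/9) = 0 -> roots r_1 = -2/3, r_2 = -4/3.
Take r = r_1 = -2/3. Let y(x) = x^r sum_{n>=0} a_n x^n with a_0 = 1.
Substitute y = x^r sum a_n x^n and match x^{r+n}. The recurrence is
  D(n) a_n - 2 a_{n-1} + 2 a_{n-2} = 0,  where D(n) = (r+n)(r+n-1) + (3)(r+n) + (8/9).
  a_n = [2 a_{n-1} - 2 a_{n-2}] / D(n).
Since the indicial polynomial factors as (r - r_1)(r - r_2), D(n) = (r_1 + n - r_1)(r_1 + n - r_2) = n(n + 2/3).
Evaluating step by step (a_0 = 1):
  n = 1: D(1) = 1(1 + 2/3) = 5/3; numerator = 2(1) = 2; a_1 = (2)/(5/3) = 6/5
  n = 2: D(2) = 2(2 + 2/3) = 16/3; numerator = 2(6/5) - 2(1) = 2/5; a_2 = (2/5)/(16/3) = 3/40
  n = 3: D(3) = 3(3 + 2/3) = 11; numerator = 2(3/40) - 2(6/5) = -9/4; a_3 = (-9/4)/(11) = -9/44
  n = 4: D(4) = 4(4 + 2/3) = 56/3; numerator = 2(-9/44) - 2(3/40) = -123/220; a_4 = (-123/220)/(56/3) = -369/12320
  n = 5: D(5) = 5(5 + 2/3) = 85/3; numerator = 2(-369/12320) - 2(-9/44) = 2151/6160; a_5 = (2151/6160)/(85/3) = 6453/523600

r = -2/3; a_0 = 1; a_1 = 6/5; a_2 = 3/40; a_3 = -9/44; a_4 = -369/12320; a_5 = 6453/523600


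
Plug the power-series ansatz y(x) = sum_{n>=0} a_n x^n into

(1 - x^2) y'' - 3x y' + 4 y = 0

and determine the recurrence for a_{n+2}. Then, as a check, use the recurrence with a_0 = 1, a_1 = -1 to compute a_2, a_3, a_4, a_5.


Substitute y = sum_n a_n x^n.
(1 - 1 x^2) y'' contributes (n+2)(n+1) a_{n+2} - n(n-1) a_n at x^n.
-3 x y'(x) contributes -3 n a_n at x^n.
4 y(x) contributes 4 a_n at x^n.
Matching x^n: (n+2)(n+1) a_{n+2} + (-n(n-1) - 3 n + 4) a_n = 0.
Thus a_{n+2} = (n(n-1) + 3 n - 4) / ((n+1)(n+2)) * a_n.

Check with a_0 = 1, a_1 = -1 (apply the recurrence for n = 0, 1, 2, 3): a_0 = 1, a_1 = -1, a_2 = -2, a_3 = 1/6, a_4 = -2/3, a_5 = 11/120.

a_(n+2) = (n(n-1) + 3 n - 4) / ((n+1)(n+2)) * a_n; check: a_0 = 1, a_1 = -1, a_2 = -2, a_3 = 1/6, a_4 = -2/3, a_5 = 11/120


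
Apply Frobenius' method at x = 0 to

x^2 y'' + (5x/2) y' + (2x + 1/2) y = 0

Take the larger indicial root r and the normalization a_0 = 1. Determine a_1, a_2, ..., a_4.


Write in Frobenius form y'' + (p(x)/x) y' + (q(x)/x^2) y = 0:
  p(x) = 5/2,  q(x) = 2x + 1/2.
Indicial equation: r(r-1) + (5/2) r + (1/2) = 0 -> roots r_1 = -1/2, r_2 = -1.
Take r = r_1 = -1/2. Let y(x) = x^r sum_{n>=0} a_n x^n with a_0 = 1.
Substitute y = x^r sum a_n x^n and match x^{r+n}. The recurrence is
  D(n) a_n + 2 a_{n-1} = 0,  where D(n) = (r+n)(r+n-1) + (5/2)(r+n) + (1/2).
  a_n = -2 / D(n) * a_{n-1}.
Since the indicial polynomial factors as (r - r_1)(r - r_2), D(n) = (r_1 + n - r_1)(r_1 + n - r_2) = n(n + 1/2).
Evaluating step by step (a_0 = 1):
  n = 1: D(1) = 1(1 + 1/2) = 3/2; numerator = -2(1) = -2; a_1 = (-2)/(3/2) = -4/3
  n = 2: D(2) = 2(2 + 1/2) = 5; numerator = -2(-4/3) = 8/3; a_2 = (8/3)/(5) = 8/15
  n = 3: D(3) = 3(3 + 1/2) = 21/2; numerator = -2(8/15) = -16/15; a_3 = (-16/15)/(21/2) = -32/315
  n = 4: D(4) = 4(4 + 1/2) = 18; numerator = -2(-32/315) = 64/315; a_4 = (64/315)/(18) = 32/2835

r = -1/2; a_0 = 1; a_1 = -4/3; a_2 = 8/15; a_3 = -32/315; a_4 = 32/2835


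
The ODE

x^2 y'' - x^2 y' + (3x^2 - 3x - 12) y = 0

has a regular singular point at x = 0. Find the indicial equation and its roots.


Divide by x^2 to reach normal form y'' + P_1(x) y' + P_2(x) y = 0 with P_1(x) = -1 and P_2(x) = 3 - 3/x - 12/x^2.
x = 0 is a singular point because the y-coefficient 3 - 3/x - 12/x^2 has a pole at x = 0.
It is a regular singular point because x P_1(x) = p(x) = -x and x^2 P_2(x) = q(x) = 3x^2 - 3x - 12 are polynomials, hence analytic at x = 0.
p(0) = 0,  q(0) = -12.
Indicial equation: r(r-1) + p(0) r + q(0) = 0, i.e. r^2 + (p(0) - 1) r + q(0) = 0, i.e. r^2 - 1 r - 12 = 0.
Discriminant: (-1)^2 - 4(-12) = 49, so r = (1 ± 7)/2.
Solving: r_1 = 4, r_2 = -3.

indicial: r^2 - 1 r - 12 = 0; roots r_1 = 4, r_2 = -3


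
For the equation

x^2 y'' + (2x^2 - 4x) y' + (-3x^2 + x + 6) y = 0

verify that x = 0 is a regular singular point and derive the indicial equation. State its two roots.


Divide by x^2 to reach normal form y'' + P_1(x) y' + P_2(x) y = 0 with P_1(x) = 2 - 4/x and P_2(x) = -3 + 1/x + 6/x^2.
x = 0 is a singular point because the y'-coefficient 2 - 4/x has a pole at x = 0 and the y-coefficient -3 + 1/x + 6/x^2 has a pole at x = 0.
It is a regular singular point because x P_1(x) = p(x) = 2x - 4 and x^2 P_2(x) = q(x) = -3x^2 + x + 6 are polynomials, hence analytic at x = 0.
p(0) = -4,  q(0) = 6.
Indicial equation: r(r-1) + p(0) r + q(0) = 0, i.e. r^2 + (p(0) - 1) r + q(0) = 0, i.e. r^2 - 5 r + 6 = 0.
Discriminant: (-5)^2 - 4(6) = 1, so r = (5 ± 1)/2.
Solving: r_1 = 3, r_2 = 2.

indicial: r^2 - 5 r + 6 = 0; roots r_1 = 3, r_2 = 2


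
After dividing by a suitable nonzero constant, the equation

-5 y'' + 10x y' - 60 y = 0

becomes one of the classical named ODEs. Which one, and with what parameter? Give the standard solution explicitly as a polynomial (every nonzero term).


All three coefficients share the factor -5; dividing through by -5 gives  y'' - 2x y' + 12 y = 0.
This matches the Hermite equation y'' - 2x y' + 2n y = 0 with 2n = 12, so n = 6; the polynomial solution is H_6(x).
With y = sum_k a_k x^k, matching x^k gives (k+2)(k+1) a_{k+2} = 2(k - n) a_k = 2(k - 6) a_k. The right side vanishes at k = 6, so the series with the parity of 6 terminates at degree 6.
Standard normalization: leading coefficient of H_n is 2^n, so a_6 = 2^6 = 64. Work downward with a_k = (k+1)(k+2) a_{k+2} / (2(k - n)):
  a_4 = (5)(6)(64) / (2(4 - 6)) = 1920/(-4) = -480
  a_2 = (3)(4)(-480) / (2(2 - 6)) = -5760/(-8) = 720
  a_0 = (1)(2)(720) / (2(0 - 6)) = 1440/(-12) = -120
Hence H_6(x) = 64 x^6 - 480 x^4 + 720 x^2 - 120.

H_6(x); series = 64 x^6 - 480 x^4 + 720 x^2 - 120


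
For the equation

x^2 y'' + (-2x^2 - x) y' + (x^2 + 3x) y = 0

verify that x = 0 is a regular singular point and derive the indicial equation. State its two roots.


Divide by x^2 to reach normal form y'' + P_1(x) y' + P_2(x) y = 0 with P_1(x) = -2 - 1/x and P_2(x) = 1 + 3/x.
x = 0 is a singular point because the y'-coefficient -2 - 1/x has a pole at x = 0 and the y-coefficient 1 + 3/x has a pole at x = 0.
It is a regular singular point because x P_1(x) = p(x) = -2x - 1 and x^2 P_2(x) = q(x) = x^2 + 3x are polynomials, hence analytic at x = 0.
p(0) = -1,  q(0) = 0.
Indicial equation: r(r-1) + p(0) r + q(0) = 0, i.e. r^2 + (p(0) - 1) r + q(0) = 0, i.e. r^2 - 2 r = 0.
Discriminant: (-2)^2 - 4(0) = 4, so r = (2 ± 2)/2.
Solving: r_1 = 2, r_2 = 0.

indicial: r^2 - 2 r = 0; roots r_1 = 2, r_2 = 0


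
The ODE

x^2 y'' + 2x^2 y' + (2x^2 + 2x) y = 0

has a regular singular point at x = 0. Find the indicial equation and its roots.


Divide by x^2 to reach normal form y'' + P_1(x) y' + P_2(x) y = 0 with P_1(x) = 2 and P_2(x) = 2 + 2/x.
x = 0 is a singular point because the y-coefficient 2 + 2/x has a pole at x = 0.
It is a regular singular point because x P_1(x) = p(x) = 2x and x^2 P_2(x) = q(x) = 2x^2 + 2x are polynomials, hence analytic at x = 0.
p(0) = 0,  q(0) = 0.
Indicial equation: r(r-1) + p(0) r + q(0) = 0, i.e. r^2 + (p(0) - 1) r + q(0) = 0, i.e. r^2 - 1 r = 0.
Discriminant: (-1)^2 - 4(0) = 1, so r = (1 ± 1)/2.
Solving: r_1 = 1, r_2 = 0.

indicial: r^2 - 1 r = 0; roots r_1 = 1, r_2 = 0


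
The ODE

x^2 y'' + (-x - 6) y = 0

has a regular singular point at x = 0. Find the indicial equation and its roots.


Divide by x^2 to reach normal form y'' + P_1(x) y' + P_2(x) y = 0 with P_1(x) = 0 and P_2(x) = -1/x - 6/x^2.
x = 0 is a singular point because the y-coefficient -1/x - 6/x^2 has a pole at x = 0.
It is a regular singular point because x P_1(x) = p(x) = 0 and x^2 P_2(x) = q(x) = -x - 6 are polynomials, hence analytic at x = 0.
p(0) = 0,  q(0) = -6.
Indicial equation: r(r-1) + p(0) r + q(0) = 0, i.e. r^2 + (p(0) - 1) r + q(0) = 0, i.e. r^2 - 1 r - 6 = 0.
Discriminant: (-1)^2 - 4(-6) = 25, so r = (1 ± 5)/2.
Solving: r_1 = 3, r_2 = -2.

indicial: r^2 - 1 r - 6 = 0; roots r_1 = 3, r_2 = -2


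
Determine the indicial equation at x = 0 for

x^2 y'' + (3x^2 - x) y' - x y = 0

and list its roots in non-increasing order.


Divide by x^2 to reach normal form y'' + P_1(x) y' + P_2(x) y = 0 with P_1(x) = 3 - 1/x and P_2(x) = -1/x.
x = 0 is a singular point because the y'-coefficient 3 - 1/x has a pole at x = 0 and the y-coefficient -1/x has a pole at x = 0.
It is a regular singular point because x P_1(x) = p(x) = 3x - 1 and x^2 P_2(x) = q(x) = -x are polynomials, hence analytic at x = 0.
p(0) = -1,  q(0) = 0.
Indicial equation: r(r-1) + p(0) r + q(0) = 0, i.e. r^2 + (p(0) - 1) r + q(0) = 0, i.e. r^2 - 2 r = 0.
Discriminant: (-2)^2 - 4(0) = 4, so r = (2 ± 2)/2.
Solving: r_1 = 2, r_2 = 0.

indicial: r^2 - 2 r = 0; roots r_1 = 2, r_2 = 0


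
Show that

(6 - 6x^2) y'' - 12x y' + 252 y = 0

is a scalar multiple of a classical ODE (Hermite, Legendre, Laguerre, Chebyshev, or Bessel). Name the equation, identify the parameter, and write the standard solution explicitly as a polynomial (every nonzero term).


All three coefficients share the factor 6; dividing through by 6 gives  (1 - x^2) y'' - 2x y' + 42 y = 0.
This matches the Legendre equation (1 - x^2) y'' - 2x y' + n(n+1) y = 0 (note the -2x y' term) with n(n+1) = 42, so n = 6; the polynomial solution is P_6(x).
With y = sum_k a_k x^k, matching x^k gives (k+2)(k+1) a_{k+2} = [k(k+1) - n(n+1)] a_k = (k - 6)(k + 7) a_k. The right side vanishes at k = 6, so the series with the parity of 6 terminates at degree 6.
Standard normalization (P_n(1) = 1): leading coefficient (2n)!/(2^n (n!)^2) = 479001600/(64*518400) = 231/16, so a_6 = 231/16. Work downward with a_k = (k+1)(k+2) a_{k+2} / ((k - 6)(k + 7)):
  a_4 = (5)(6)(231/16) / ((4 - 6)(4 + 7)) = (3465/8)/(-22) = -315/16
  a_2 = (3)(4)(-315/16) / ((2 - 6)(2 + 7)) = (-945/4)/(-36) = 105/16
  a_0 = (1)(2)(105/16) / ((0 - 6)(0 + 7)) = (105/8)/(-42) = -5/16
Hence P_6(x) = 231 x^6/16 - 315 x^4/16 + 105 x^2/16 - 5/16.

P_6(x); series = 231 x^6/16 - 315 x^4/16 + 105 x^2/16 - 5/16


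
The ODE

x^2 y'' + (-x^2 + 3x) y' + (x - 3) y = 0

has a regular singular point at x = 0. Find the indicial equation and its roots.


Divide by x^2 to reach normal form y'' + P_1(x) y' + P_2(x) y = 0 with P_1(x) = -1 + 3/x and P_2(x) = 1/x - 3/x^2.
x = 0 is a singular point because the y'-coefficient -1 + 3/x has a pole at x = 0 and the y-coefficient 1/x - 3/x^2 has a pole at x = 0.
It is a regular singular point because x P_1(x) = p(x) = 3 - x and x^2 P_2(x) = q(x) = x - 3 are polynomials, hence analytic at x = 0.
p(0) = 3,  q(0) = -3.
Indicial equation: r(r-1) + p(0) r + q(0) = 0, i.e. r^2 + (p(0) - 1) r + q(0) = 0, i.e. r^2 + 2 r - 3 = 0.
Discriminant: (2)^2 - 4(-3) = 16, so r = (-2 ± 4)/2.
Solving: r_1 = 1, r_2 = -3.

indicial: r^2 + 2 r - 3 = 0; roots r_1 = 1, r_2 = -3


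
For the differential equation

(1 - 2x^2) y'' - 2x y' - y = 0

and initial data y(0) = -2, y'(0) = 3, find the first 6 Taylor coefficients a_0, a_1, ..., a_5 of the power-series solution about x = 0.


Ansatz: y(x) = sum_{n>=0} a_n x^n, so y'(x) = sum_{n>=1} n a_n x^(n-1) and y''(x) = sum_{n>=2} n(n-1) a_n x^(n-2).
Substitute into P(x) y'' + Q(x) y' + R(x) y = 0 with P(x) = 1 - 2x^2, Q(x) = -2x, R(x) = -1, and match powers of x.
Initial conditions: a_0 = -2, a_1 = 3.
Setting the coefficient of each power of x to zero and solving order by order (substituting the coefficients already found):
  x^0: 2 a_2 - a_0 = 0  ->  2 a_2 = a_0 = -2  ->  a_2 = -1
  x^1: 6 a_3 - 3 a_1 = 0  ->  6 a_3 = 3 a_1 = 9  ->  a_3 = 3/2
  x^2: 12 a_4 - 9 a_2 = 0  ->  12 a_4 = 9 a_2 = -9  ->  a_4 = -3/4
  x^3: 20 a_5 - 19 a_3 = 0  ->  20 a_5 = 19 a_3 = 57/2  ->  a_5 = 57/40
Truncated series: y(x) = -2 + 3 x - x^2 + (3/2) x^3 - (3/4) x^4 + (57/40) x^5 + O(x^6).

a_0 = -2; a_1 = 3; a_2 = -1; a_3 = 3/2; a_4 = -3/4; a_5 = 57/40


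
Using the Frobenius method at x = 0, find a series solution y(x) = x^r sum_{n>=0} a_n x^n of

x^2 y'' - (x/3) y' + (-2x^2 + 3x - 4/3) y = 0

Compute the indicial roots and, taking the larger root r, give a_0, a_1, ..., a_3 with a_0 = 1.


Write in Frobenius form y'' + (p(x)/x) y' + (q(x)/x^2) y = 0:
  p(x) = -1/3,  q(x) = -2x^2 + 3x - 4/3.
Indicial equation: r(r-1) + (-1/3) r + (-4/3) = 0 -> roots r_1 = 2, r_2 = -2/3.
Take r = r_1 = 2. Let y(x) = x^r sum_{n>=0} a_n x^n with a_0 = 1.
Substitute y = x^r sum a_n x^n and match x^{r+n}. The recurrence is
  D(n) a_n + 3 a_{n-1} - 2 a_{n-2} = 0,  where D(n) = (r+n)(r+n-1) + (-1/3)(r+n) + (-4/3).
  a_n = [-3 a_{n-1} + 2 a_{n-2}] / D(n).
Since the indicial polynomial factors as (r - r_1)(r - r_2), D(n) = (r_1 + n - r_1)(r_1 + n - r_2) = n(n + 8/3).
Evaluating step by step (a_0 = 1):
  n = 1: D(1) = 1(1 + 8/3) = 11/3; numerator = -3(1) = -3; a_1 = (-3)/(11/3) = -9/11
  n = 2: D(2) = 2(2 + 8/3) = 28/3; numerator = -3(-9/11) + 2(1) = 49/11; a_2 = (49/11)/(28/3) = 21/44
  n = 3: D(3) = 3(3 + 8/3) = 17; numerator = -3(21/44) + 2(-9/11) = -135/44; a_3 = (-135/44)/(17) = -135/748

r = 2; a_0 = 1; a_1 = -9/11; a_2 = 21/44; a_3 = -135/748


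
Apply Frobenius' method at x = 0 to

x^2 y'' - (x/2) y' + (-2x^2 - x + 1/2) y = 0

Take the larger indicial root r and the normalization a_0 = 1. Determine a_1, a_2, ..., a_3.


Write in Frobenius form y'' + (p(x)/x) y' + (q(x)/x^2) y = 0:
  p(x) = -1/2,  q(x) = -2x^2 - x + 1/2.
Indicial equation: r(r-1) + (-1/2) r + (1/2) = 0 -> roots r_1 = 1, r_2 = 1/2.
Take r = r_1 = 1. Let y(x) = x^r sum_{n>=0} a_n x^n with a_0 = 1.
Substitute y = x^r sum a_n x^n and match x^{r+n}. The recurrence is
  D(n) a_n - 1 a_{n-1} - 2 a_{n-2} = 0,  where D(n) = (r+n)(r+n-1) + (-1/2)(r+n) + (1/2).
  a_n = [1 a_{n-1} + 2 a_{n-2}] / D(n).
Since the indicial polynomial factors as (r - r_1)(r - r_2), D(n) = (r_1 + n - r_1)(r_1 + n - r_2) = n(n + 1/2).
Evaluating step by step (a_0 = 1):
  n = 1: D(1) = 1(1 + 1/2) = 3/2; numerator = 1(1) = 1; a_1 = (1)/(3/2) = 2/3
  n = 2: D(2) = 2(2 + 1/2) = 5; numerator = 1(2/3) + 2(1) = 8/3; a_2 = (8/3)/(5) = 8/15
  n = 3: D(3) = 3(3 + 1/2) = 21/2; numerator = 1(8/15) + 2(2/3) = 28/15; a_3 = (28/15)/(21/2) = 8/45

r = 1; a_0 = 1; a_1 = 2/3; a_2 = 8/15; a_3 = 8/45


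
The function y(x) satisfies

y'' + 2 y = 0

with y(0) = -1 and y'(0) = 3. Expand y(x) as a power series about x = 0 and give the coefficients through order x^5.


Ansatz: y(x) = sum_{n>=0} a_n x^n, so y'(x) = sum_{n>=1} n a_n x^(n-1) and y''(x) = sum_{n>=2} n(n-1) a_n x^(n-2).
Substitute into P(x) y'' + Q(x) y' + R(x) y = 0 with P(x) = 1, Q(x) = 0, R(x) = 2, and match powers of x.
Initial conditions: a_0 = -1, a_1 = 3.
Setting the coefficient of each power of x to zero and solving order by order (substituting the coefficients already found):
  x^0: 2 a_2 + 2 a_0 = 0  ->  2 a_2 = -2 a_0 = 2  ->  a_2 = 1
  x^1: 6 a_3 + 2 a_1 = 0  ->  6 a_3 = -2 a_1 = -6  ->  a_3 = -1
  x^2: 12 a_4 + 2 a_2 = 0  ->  12 a_4 = -2 a_2 = -2  ->  a_4 = -1/6
  x^3: 20 a_5 + 2 a_3 = 0  ->  20 a_5 = -2 a_3 = 2  ->  a_5 = 1/10
Truncated series: y(x) = -1 + 3 x + x^2 - x^3 - (1/6) x^4 + (1/10) x^5 + O(x^6).

a_0 = -1; a_1 = 3; a_2 = 1; a_3 = -1; a_4 = -1/6; a_5 = 1/10


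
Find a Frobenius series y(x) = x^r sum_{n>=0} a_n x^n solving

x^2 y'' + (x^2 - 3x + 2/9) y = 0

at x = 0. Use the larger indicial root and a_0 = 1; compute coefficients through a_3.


Write in Frobenius form y'' + (p(x)/x) y' + (q(x)/x^2) y = 0:
  p(x) = 0,  q(x) = x^2 - 3x + 2/9.
Indicial equation: r(r-1) + (0) r + (2/9) = 0 -> roots r_1 = 2/3, r_2 = 1/3.
Take r = r_1 = 2/3. Let y(x) = x^r sum_{n>=0} a_n x^n with a_0 = 1.
Substitute y = x^r sum a_n x^n and match x^{r+n}. The recurrence is
  D(n) a_n - 3 a_{n-1} + 1 a_{n-2} = 0,  where D(n) = (r+n)(r+n-1) + (0)(r+n) + (2/9).
  a_n = [3 a_{n-1} - 1 a_{n-2}] / D(n).
Since the indicial polynomial factors as (r - r_1)(r - r_2), D(n) = (r_1 + n - r_1)(r_1 + n - r_2) = n(n + 1/3).
Evaluating step by step (a_0 = 1):
  n = 1: D(1) = 1(1 + 1/3) = 4/3; numerator = 3(1) = 3; a_1 = (3)/(4/3) = 9/4
  n = 2: D(2) = 2(2 + 1/3) = 14/3; numerator = 3(9/4) - 1(1) = 23/4; a_2 = (23/4)/(14/3) = 69/56
  n = 3: D(3) = 3(3 + 1/3) = 10; numerator = 3(69/56) - 1(9/4) = 81/56; a_3 = (81/56)/(10) = 81/560

r = 2/3; a_0 = 1; a_1 = 9/4; a_2 = 69/56; a_3 = 81/560


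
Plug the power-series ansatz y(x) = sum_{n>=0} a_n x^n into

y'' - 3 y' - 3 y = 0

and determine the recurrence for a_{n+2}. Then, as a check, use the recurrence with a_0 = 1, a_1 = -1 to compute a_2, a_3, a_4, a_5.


Substitute y = sum_n a_n x^n.
y''(x) has coefficient (n+2)(n+1) a_{n+2} at x^n;
-3 y'(x) has coefficient -3 (n+1) a_{n+1} at x^n;
-3 y(x) has coefficient -3 a_n at x^n.
Matching x^n: (n+2)(n+1) a_{n+2} - 3 (n+1) a_{n+1} - 3 a_n = 0.
Thus a_{n+2} = [3 (n+1) a_{n+1} + 3 a_n] / ((n+1)(n+2)).

Check with a_0 = 1, a_1 = -1 (apply the recurrence for n = 0, 1, 2, 3): a_0 = 1, a_1 = -1, a_2 = 0, a_3 = -1/2, a_4 = -3/8, a_5 = -3/10.

a_(n+2) = [3 (n+1) a_(n+1) + 3 a_n] / ((n+1)(n+2)); check: a_0 = 1, a_1 = -1, a_2 = 0, a_3 = -1/2, a_4 = -3/8, a_5 = -3/10


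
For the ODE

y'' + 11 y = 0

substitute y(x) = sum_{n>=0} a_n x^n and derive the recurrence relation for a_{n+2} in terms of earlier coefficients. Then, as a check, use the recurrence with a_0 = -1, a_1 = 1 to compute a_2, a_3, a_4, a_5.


Substitute y = sum_n a_n x^n into y'' + (const) y = 0.
y''(x) = sum_{n>=0} (n+2)(n+1) a_{n+2} x^n.
The ODE becomes sum_n [(n+2)(n+1) a_{n+2} + 11 a_n] x^n = 0.
Setting each coefficient to zero gives the recurrence:
  (n+2)(n+1) a_{n+2} + 11 a_n = 0,
  a_{n+2} = -11 / ((n+1)(n+2)) a_n.

Check with a_0 = -1, a_1 = 1 (apply the recurrence for n = 0, 1, 2, 3): a_0 = -1, a_1 = 1, a_2 = 11/2, a_3 = -11/6, a_4 = -121/24, a_5 = 121/120.

a_{n+2} = -11/((n+1)(n+2)) * a_n; check: a_0 = -1, a_1 = 1, a_2 = 11/2, a_3 = -11/6, a_4 = -121/24, a_5 = 121/120


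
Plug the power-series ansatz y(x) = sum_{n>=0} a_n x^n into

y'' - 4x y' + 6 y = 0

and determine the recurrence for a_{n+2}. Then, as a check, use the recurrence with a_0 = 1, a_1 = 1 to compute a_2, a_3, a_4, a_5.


Substitute y = sum_n a_n x^n.
y''(x) has coefficient (n+2)(n+1) a_{n+2} at x^n;
-4 x y'(x) has coefficient -4 n a_n at x^n (shift);
6 y(x) has coefficient 6 a_n at x^n.
Matching x^n: (n+2)(n+1) a_{n+2} + (-4n + 6) a_n = 0.
Thus a_{n+2} = (4n - 6) / ((n+1)(n+2)) * a_n.

Check with a_0 = 1, a_1 = 1 (apply the recurrence for n = 0, 1, 2, 3): a_0 = 1, a_1 = 1, a_2 = -3, a_3 = -1/3, a_4 = -1/2, a_5 = -1/10.

a_(n+2) = (4n - 6) / ((n+1)(n+2)) * a_n; check: a_0 = 1, a_1 = 1, a_2 = -3, a_3 = -1/3, a_4 = -1/2, a_5 = -1/10


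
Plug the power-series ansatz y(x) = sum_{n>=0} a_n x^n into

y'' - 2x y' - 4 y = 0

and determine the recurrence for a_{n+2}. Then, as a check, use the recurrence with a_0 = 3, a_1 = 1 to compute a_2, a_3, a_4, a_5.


Substitute y = sum_n a_n x^n.
y''(x) has coefficient (n+2)(n+1) a_{n+2} at x^n;
-2 x y'(x) has coefficient -2 n a_n at x^n (shift);
-4 y(x) has coefficient -4 a_n at x^n.
Matching x^n: (n+2)(n+1) a_{n+2} + (-2n - 4) a_n = 0.
Thus a_{n+2} = (2n + 4) / ((n+1)(n+2)) * a_n.

Check with a_0 = 3, a_1 = 1 (apply the recurrence for n = 0, 1, 2, 3): a_0 = 3, a_1 = 1, a_2 = 6, a_3 = 1, a_4 = 4, a_5 = 1/2.

a_(n+2) = (2n + 4) / ((n+1)(n+2)) * a_n; check: a_0 = 3, a_1 = 1, a_2 = 6, a_3 = 1, a_4 = 4, a_5 = 1/2


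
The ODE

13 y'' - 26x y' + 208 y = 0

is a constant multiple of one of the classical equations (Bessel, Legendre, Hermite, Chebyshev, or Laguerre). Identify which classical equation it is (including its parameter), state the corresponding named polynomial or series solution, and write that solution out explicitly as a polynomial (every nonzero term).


All three coefficients share the factor 13; dividing through by 13 gives  y'' - 2x y' + 16 y = 0.
This matches the Hermite equation y'' - 2x y' + 2n y = 0 with 2n = 16, so n = 8; the polynomial solution is H_8(x).
With y = sum_k a_k x^k, matching x^k gives (k+2)(k+1) a_{k+2} = 2(k - n) a_k = 2(k - 8) a_k. The right side vanishes at k = 8, so the series with the parity of 8 terminates at degree 8.
Standard normalization: leading coefficient of H_n is 2^n, so a_8 = 2^8 = 256. Work downward with a_k = (k+1)(k+2) a_{k+2} / (2(k - n)):
  a_6 = (7)(8)(256) / (2(6 - 8)) = 14336/(-4) = -3584
  a_4 = (5)(6)(-3584) / (2(4 - 8)) = -107520/(-8) = 13440
  a_2 = (3)(4)(13440) / (2(2 - 8)) = 161280/(-12) = -13440
  a_0 = (1)(2)(-13440) / (2(0 - 8)) = -26880/(-16) = 1680
Hence H_8(x) = 256 x^8 - 3584 x^6 + 13440 x^4 - 13440 x^2 + 1680.

H_8(x); series = 256 x^8 - 3584 x^6 + 13440 x^4 - 13440 x^2 + 1680


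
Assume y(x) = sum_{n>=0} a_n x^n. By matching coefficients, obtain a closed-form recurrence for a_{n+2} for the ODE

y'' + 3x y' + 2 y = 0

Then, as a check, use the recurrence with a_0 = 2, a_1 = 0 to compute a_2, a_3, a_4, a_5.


Substitute y = sum_n a_n x^n.
y''(x) has coefficient (n+2)(n+1) a_{n+2} at x^n;
3 x y'(x) has coefficient 3 n a_n at x^n (shift);
2 y(x) has coefficient 2 a_n at x^n.
Matching x^n: (n+2)(n+1) a_{n+2} + (3n + 2) a_n = 0.
Thus a_{n+2} = (-3n - 2) / ((n+1)(n+2)) * a_n.

Check with a_0 = 2, a_1 = 0 (apply the recurrence for n = 0, 1, 2, 3): a_0 = 2, a_1 = 0, a_2 = -2, a_3 = 0, a_4 = 4/3, a_5 = 0.

a_(n+2) = (-3n - 2) / ((n+1)(n+2)) * a_n; check: a_0 = 2, a_1 = 0, a_2 = -2, a_3 = 0, a_4 = 4/3, a_5 = 0


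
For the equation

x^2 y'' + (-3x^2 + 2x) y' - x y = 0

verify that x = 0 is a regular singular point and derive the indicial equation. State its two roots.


Divide by x^2 to reach normal form y'' + P_1(x) y' + P_2(x) y = 0 with P_1(x) = -3 + 2/x and P_2(x) = -1/x.
x = 0 is a singular point because the y'-coefficient -3 + 2/x has a pole at x = 0 and the y-coefficient -1/x has a pole at x = 0.
It is a regular singular point because x P_1(x) = p(x) = 2 - 3x and x^2 P_2(x) = q(x) = -x are polynomials, hence analytic at x = 0.
p(0) = 2,  q(0) = 0.
Indicial equation: r(r-1) + p(0) r + q(0) = 0, i.e. r^2 + (p(0) - 1) r + q(0) = 0, i.e. r^2 + 1 r = 0.
Discriminant: (1)^2 - 4(0) = 1, so r = (-1 ± 1)/2.
Solving: r_1 = 0, r_2 = -1.

indicial: r^2 + 1 r = 0; roots r_1 = 0, r_2 = -1


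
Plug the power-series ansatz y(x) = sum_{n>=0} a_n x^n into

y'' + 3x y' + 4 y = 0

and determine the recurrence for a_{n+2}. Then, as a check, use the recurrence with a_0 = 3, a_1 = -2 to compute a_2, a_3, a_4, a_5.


Substitute y = sum_n a_n x^n.
y''(x) has coefficient (n+2)(n+1) a_{n+2} at x^n;
3 x y'(x) has coefficient 3 n a_n at x^n (shift);
4 y(x) has coefficient 4 a_n at x^n.
Matching x^n: (n+2)(n+1) a_{n+2} + (3n + 4) a_n = 0.
Thus a_{n+2} = (-3n - 4) / ((n+1)(n+2)) * a_n.

Check with a_0 = 3, a_1 = -2 (apply the recurrence for n = 0, 1, 2, 3): a_0 = 3, a_1 = -2, a_2 = -6, a_3 = 7/3, a_4 = 5, a_5 = -91/60.

a_(n+2) = (-3n - 4) / ((n+1)(n+2)) * a_n; check: a_0 = 3, a_1 = -2, a_2 = -6, a_3 = 7/3, a_4 = 5, a_5 = -91/60


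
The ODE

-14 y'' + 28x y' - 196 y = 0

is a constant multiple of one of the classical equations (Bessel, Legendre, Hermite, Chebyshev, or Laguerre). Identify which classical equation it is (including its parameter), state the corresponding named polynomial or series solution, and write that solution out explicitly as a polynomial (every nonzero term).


All three coefficients share the factor -14; dividing through by -14 gives  y'' - 2x y' + 14 y = 0.
This matches the Hermite equation y'' - 2x y' + 2n y = 0 with 2n = 14, so n = 7; the polynomial solution is H_7(x).
With y = sum_k a_k x^k, matching x^k gives (k+2)(k+1) a_{k+2} = 2(k - n) a_k = 2(k - 7) a_k. The right side vanishes at k = 7, so the series with the parity of 7 terminates at degree 7.
Standard normalization: leading coefficient of H_n is 2^n, so a_7 = 2^7 = 128. Work downward with a_k = (k+1)(k+2) a_{k+2} / (2(k - n)):
  a_5 = (6)(7)(128) / (2(5 - 7)) = 5376/(-4) = -1344
  a_3 = (4)(5)(-1344) / (2(3 - 7)) = -26880/(-8) = 3360
  a_1 = (2)(3)(3360) / (2(1 - 7)) = 20160/(-12) = -1680
Hence H_7(x) = 128 x^7 - 1344 x^5 + 3360 x^3 - 1680 x.

H_7(x); series = 128 x^7 - 1344 x^5 + 3360 x^3 - 1680 x


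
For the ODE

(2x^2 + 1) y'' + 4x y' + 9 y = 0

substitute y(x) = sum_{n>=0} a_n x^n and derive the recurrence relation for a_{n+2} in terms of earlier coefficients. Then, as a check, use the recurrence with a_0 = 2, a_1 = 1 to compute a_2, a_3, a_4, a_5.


Substitute y = sum_n a_n x^n.
(1 + 2 x^2) y'' contributes (n+2)(n+1) a_{n+2} + 2 n(n-1) a_n at x^n.
4 x y'(x) contributes 4 n a_n at x^n.
9 y(x) contributes 9 a_n at x^n.
Matching x^n: (n+2)(n+1) a_{n+2} + (2 n(n-1) + 4 n + 9) a_n = 0.
Thus a_{n+2} = (-2 n(n-1) - 4 n - 9) / ((n+1)(n+2)) * a_n.

Check with a_0 = 2, a_1 = 1 (apply the recurrence for n = 0, 1, 2, 3): a_0 = 2, a_1 = 1, a_2 = -9, a_3 = -13/6, a_4 = 63/4, a_5 = 143/40.

a_(n+2) = (-2 n(n-1) - 4 n - 9) / ((n+1)(n+2)) * a_n; check: a_0 = 2, a_1 = 1, a_2 = -9, a_3 = -13/6, a_4 = 63/4, a_5 = 143/40


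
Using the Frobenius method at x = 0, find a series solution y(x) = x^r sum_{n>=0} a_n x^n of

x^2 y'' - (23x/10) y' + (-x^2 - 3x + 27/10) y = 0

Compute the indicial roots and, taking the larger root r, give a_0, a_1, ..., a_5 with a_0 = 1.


Write in Frobenius form y'' + (p(x)/x) y' + (q(x)/x^2) y = 0:
  p(x) = -23/10,  q(x) = -x^2 - 3x + 27/10.
Indicial equation: r(r-1) + (-23/10) r + (27/10) = 0 -> roots r_1 = 9/5, r_2 = 3/2.
Take r = r_1 = 9/5. Let y(x) = x^r sum_{n>=0} a_n x^n with a_0 = 1.
Substitute y = x^r sum a_n x^n and match x^{r+n}. The recurrence is
  D(n) a_n - 3 a_{n-1} - 1 a_{n-2} = 0,  where D(n) = (r+n)(r+n-1) + (-23/10)(r+n) + (27/10).
  a_n = [3 a_{n-1} + 1 a_{n-2}] / D(n).
Since the indicial polynomial factors as (r - r_1)(r - r_2), D(n) = (r_1 + n - r_1)(r_1 + n - r_2) = n(n + 3/10).
Evaluating step by step (a_0 = 1):
  n = 1: D(1) = 1(1 + 3/10) = 13/10; numerator = 3(1) = 3; a_1 = (3)/(13/10) = 30/13
  n = 2: D(2) = 2(2 + 3/10) = 23/5; numerator = 3(30/13) + 1(1) = 103/13; a_2 = (103/13)/(23/5) = 515/299
  n = 3: D(3) = 3(3 + 3/10) = 99/10; numerator = 3(515/299) + 1(30/13) = 2235/299; a_3 = (2235/299)/(99/10) = 7450/9867
  n = 4: D(4) = 4(4 + 3/10) = 86/5; numerator = 3(7450/9867) + 1(515/299) = 13115/3289; a_4 = (13115/3289)/(86/5) = 1525/6578
  n = 5: D(5) = 5(5 + 3/10) = 53/2; numerator = 3(1525/6578) + 1(7450/9867) = 28625/19734; a_5 = (28625/19734)/(53/2) = 28625/522951

r = 9/5; a_0 = 1; a_1 = 30/13; a_2 = 515/299; a_3 = 7450/9867; a_4 = 1525/6578; a_5 = 28625/522951


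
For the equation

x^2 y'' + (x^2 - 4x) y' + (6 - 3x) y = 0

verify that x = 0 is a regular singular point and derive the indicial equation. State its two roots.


Divide by x^2 to reach normal form y'' + P_1(x) y' + P_2(x) y = 0 with P_1(x) = 1 - 4/x and P_2(x) = -3/x + 6/x^2.
x = 0 is a singular point because the y'-coefficient 1 - 4/x has a pole at x = 0 and the y-coefficient -3/x + 6/x^2 has a pole at x = 0.
It is a regular singular point because x P_1(x) = p(x) = x - 4 and x^2 P_2(x) = q(x) = 6 - 3x are polynomials, hence analytic at x = 0.
p(0) = -4,  q(0) = 6.
Indicial equation: r(r-1) + p(0) r + q(0) = 0, i.e. r^2 + (p(0) - 1) r + q(0) = 0, i.e. r^2 - 5 r + 6 = 0.
Discriminant: (-5)^2 - 4(6) = 1, so r = (5 ± 1)/2.
Solving: r_1 = 3, r_2 = 2.

indicial: r^2 - 5 r + 6 = 0; roots r_1 = 3, r_2 = 2


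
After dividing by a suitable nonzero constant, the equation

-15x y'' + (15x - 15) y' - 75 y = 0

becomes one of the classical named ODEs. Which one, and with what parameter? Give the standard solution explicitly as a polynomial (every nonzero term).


All three coefficients share the factor -15; dividing through by -15 gives  x y'' + (1 - x) y' + 5 y = 0.
This matches the Laguerre equation x y'' + (1 - x) y' + n y = 0 with n = 5; the polynomial solution is L_5(x).
With y = sum_k a_k x^k, matching x^k gives (k+1)k a_{k+1} + (k+1) a_{k+1} - k a_k + n a_k = 0, i.e. (k+1)^2 a_{k+1} = (k - n) a_k = (k - 5) a_k. The right side vanishes at k = 5, so the series terminates at degree 5.
Standard normalization L_n(0) = 1 gives a_0 = 1. Work upward with a_{k+1} = (k - 5) a_k / (k+1)^2:
  a_1 = (0 - 5)(1) / 1^2 = -5/1 = -5
  a_2 = (1 - 5)(-5) / 2^2 = 20/4 = 5
  a_3 = (2 - 5)(5) / 3^2 = -15/9 = -5/3
  a_4 = (3 - 5)(-5/3) / 4^2 = (10/3)/16 = 5/24
  a_5 = (4 - 5)(5/24) / 5^2 = (-5/24)/25 = -1/120
Hence L_5(x) = -x^5/120 + 5 x^4/24 - 5 x^3/3 + 5 x^2 - 5 x + 1.

L_5(x); series = -x^5/120 + 5 x^4/24 - 5 x^3/3 + 5 x^2 - 5 x + 1


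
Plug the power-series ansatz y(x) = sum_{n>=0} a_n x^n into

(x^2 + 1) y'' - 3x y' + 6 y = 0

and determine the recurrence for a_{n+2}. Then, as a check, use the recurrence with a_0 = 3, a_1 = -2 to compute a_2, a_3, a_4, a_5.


Substitute y = sum_n a_n x^n.
(1 + 1 x^2) y'' contributes (n+2)(n+1) a_{n+2} + n(n-1) a_n at x^n.
-3 x y'(x) contributes -3 n a_n at x^n.
6 y(x) contributes 6 a_n at x^n.
Matching x^n: (n+2)(n+1) a_{n+2} + (n(n-1) - 3 n + 6) a_n = 0.
Thus a_{n+2} = (-n(n-1) + 3 n - 6) / ((n+1)(n+2)) * a_n.

Check with a_0 = 3, a_1 = -2 (apply the recurrence for n = 0, 1, 2, 3): a_0 = 3, a_1 = -2, a_2 = -9, a_3 = 1, a_4 = 3/2, a_5 = -3/20.

a_(n+2) = (-n(n-1) + 3 n - 6) / ((n+1)(n+2)) * a_n; check: a_0 = 3, a_1 = -2, a_2 = -9, a_3 = 1, a_4 = 3/2, a_5 = -3/20


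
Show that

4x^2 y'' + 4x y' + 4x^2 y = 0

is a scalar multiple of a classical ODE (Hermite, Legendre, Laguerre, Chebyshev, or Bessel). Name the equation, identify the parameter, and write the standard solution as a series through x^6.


All three coefficients share the factor 4; dividing through by 4 gives  x^2 y'' + x y' + x^2 y = 0.
This matches the Bessel equation x^2 y'' + x y' + (x^2 - nu^2) y = 0 with nu^2 = 0, so nu = 0; the solution bounded at x = 0 is J_0(x).
Frobenius at x = 0: indicial roots ±nu; for r = nu the recurrence k(k + 2nu) c_k = -c_{k-2} gives the standard series J_nu(x) = sum_{k>=0} (-1)^k / (k! (k+nu)!) (x/2)^(2k+nu). Evaluate the first 4 terms:
  k = 0: (-1)^0 / (0! * 0! * 2^0) x^0 = 1/(1*1*1) x^0 = (1) x^0
  k = 1: (-1)^1 / (1! * 1! * 2^2) x^2 = -1/(1*1*4) x^2 = (-1/4) x^2
  k = 2: (-1)^2 / (2! * 2! * 2^4) x^4 = 1/(2*2*16) x^4 = (1/64) x^4
  k = 3: (-1)^3 / (3! * 3! * 2^6) x^6 = -1/(6*6*64) x^6 = (-1/2304) x^6
Hence J_0(x) = -x^6/2304 + x^4/64 - x^2/4 + 1 + ....

J_0(x); series = -x^6/2304 + x^4/64 - x^2/4 + 1


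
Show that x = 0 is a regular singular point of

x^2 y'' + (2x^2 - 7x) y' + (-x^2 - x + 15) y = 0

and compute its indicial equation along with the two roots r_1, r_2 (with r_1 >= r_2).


Divide by x^2 to reach normal form y'' + P_1(x) y' + P_2(x) y = 0 with P_1(x) = 2 - 7/x and P_2(x) = -1 - 1/x + 15/x^2.
x = 0 is a singular point because the y'-coefficient 2 - 7/x has a pole at x = 0 and the y-coefficient -1 - 1/x + 15/x^2 has a pole at x = 0.
It is a regular singular point because x P_1(x) = p(x) = 2x - 7 and x^2 P_2(x) = q(x) = -x^2 - x + 15 are polynomials, hence analytic at x = 0.
p(0) = -7,  q(0) = 15.
Indicial equation: r(r-1) + p(0) r + q(0) = 0, i.e. r^2 + (p(0) - 1) r + q(0) = 0, i.e. r^2 - 8 r + 15 = 0.
Discriminant: (-8)^2 - 4(15) = 4, so r = (8 ± 2)/2.
Solving: r_1 = 5, r_2 = 3.

indicial: r^2 - 8 r + 15 = 0; roots r_1 = 5, r_2 = 3


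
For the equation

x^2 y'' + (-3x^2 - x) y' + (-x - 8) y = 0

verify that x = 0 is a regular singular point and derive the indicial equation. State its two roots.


Divide by x^2 to reach normal form y'' + P_1(x) y' + P_2(x) y = 0 with P_1(x) = -3 - 1/x and P_2(x) = -1/x - 8/x^2.
x = 0 is a singular point because the y'-coefficient -3 - 1/x has a pole at x = 0 and the y-coefficient -1/x - 8/x^2 has a pole at x = 0.
It is a regular singular point because x P_1(x) = p(x) = -3x - 1 and x^2 P_2(x) = q(x) = -x - 8 are polynomials, hence analytic at x = 0.
p(0) = -1,  q(0) = -8.
Indicial equation: r(r-1) + p(0) r + q(0) = 0, i.e. r^2 + (p(0) - 1) r + q(0) = 0, i.e. r^2 - 2 r - 8 = 0.
Discriminant: (-2)^2 - 4(-8) = 36, so r = (2 ± 6)/2.
Solving: r_1 = 4, r_2 = -2.

indicial: r^2 - 2 r - 8 = 0; roots r_1 = 4, r_2 = -2


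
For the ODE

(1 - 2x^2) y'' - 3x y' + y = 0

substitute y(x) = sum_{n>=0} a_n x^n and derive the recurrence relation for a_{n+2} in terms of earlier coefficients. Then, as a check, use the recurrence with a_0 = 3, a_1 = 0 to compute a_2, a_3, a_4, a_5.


Substitute y = sum_n a_n x^n.
(1 - 2 x^2) y'' contributes (n+2)(n+1) a_{n+2} - 2 n(n-1) a_n at x^n.
-3 x y'(x) contributes -3 n a_n at x^n.
y(x) contributes 1 a_n at x^n.
Matching x^n: (n+2)(n+1) a_{n+2} + (-2 n(n-1) - 3 n + 1) a_n = 0.
Thus a_{n+2} = (2 n(n-1) + 3 n - 1) / ((n+1)(n+2)) * a_n.

Check with a_0 = 3, a_1 = 0 (apply the recurrence for n = 0, 1, 2, 3): a_0 = 3, a_1 = 0, a_2 = -3/2, a_3 = 0, a_4 = -9/8, a_5 = 0.

a_(n+2) = (2 n(n-1) + 3 n - 1) / ((n+1)(n+2)) * a_n; check: a_0 = 3, a_1 = 0, a_2 = -3/2, a_3 = 0, a_4 = -9/8, a_5 = 0


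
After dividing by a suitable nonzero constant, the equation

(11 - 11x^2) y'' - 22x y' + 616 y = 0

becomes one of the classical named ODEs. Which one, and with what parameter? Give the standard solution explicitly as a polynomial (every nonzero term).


All three coefficients share the factor 11; dividing through by 11 gives  (1 - x^2) y'' - 2x y' + 56 y = 0.
This matches the Legendre equation (1 - x^2) y'' - 2x y' + n(n+1) y = 0 (note the -2x y' term) with n(n+1) = 56, so n = 7; the polynomial solution is P_7(x).
With y = sum_k a_k x^k, matching x^k gives (k+2)(k+1) a_{k+2} = [k(k+1) - n(n+1)] a_k = (k - 7)(k + 8) a_k. The right side vanishes at k = 7, so the series with the parity of 7 terminates at degree 7.
Standard normalization (P_n(1) = 1): leading coefficient (2n)!/(2^n (n!)^2) = 87178291200/(128*25401600) = 429/16, so a_7 = 429/16. Work downward with a_k = (k+1)(k+2) a_{k+2} / ((k - 7)(k + 8)):
  a_5 = (6)(7)(429/16) / ((5 - 7)(5 + 8)) = (9009/8)/(-26) = -693/16
  a_3 = (4)(5)(-693/16) / ((3 - 7)(3 + 8)) = (-3465/4)/(-44) = 315/16
  a_1 = (2)(3)(315/16) / ((1 - 7)(1 + 8)) = (945/8)/(-54) = -35/16
Hence P_7(x) = 429 x^7/16 - 693 x^5/16 + 315 x^3/16 - 35 x/16.

P_7(x); series = 429 x^7/16 - 693 x^5/16 + 315 x^3/16 - 35 x/16


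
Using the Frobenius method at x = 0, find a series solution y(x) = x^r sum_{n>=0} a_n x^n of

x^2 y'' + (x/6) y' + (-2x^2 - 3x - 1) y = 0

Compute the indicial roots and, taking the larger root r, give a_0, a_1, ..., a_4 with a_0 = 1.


Write in Frobenius form y'' + (p(x)/x) y' + (q(x)/x^2) y = 0:
  p(x) = 1/6,  q(x) = -2x^2 - 3x - 1.
Indicial equation: r(r-1) + (1/6) r + (-1) = 0 -> roots r_1 = 3/2, r_2 = -2/3.
Take r = r_1 = 3/2. Let y(x) = x^r sum_{n>=0} a_n x^n with a_0 = 1.
Substitute y = x^r sum a_n x^n and match x^{r+n}. The recurrence is
  D(n) a_n - 3 a_{n-1} - 2 a_{n-2} = 0,  where D(n) = (r+n)(r+n-1) + (1/6)(r+n) + (-1).
  a_n = [3 a_{n-1} + 2 a_{n-2}] / D(n).
Since the indicial polynomial factors as (r - r_1)(r - r_2), D(n) = (r_1 + n - r_1)(r_1 + n - r_2) = n(n + 13/6).
Evaluating step by step (a_0 = 1):
  n = 1: D(1) = 1(1 + 13/6) = 19/6; numerator = 3(1) = 3; a_1 = (3)/(19/6) = 18/19
  n = 2: D(2) = 2(2 + 13/6) = 25/3; numerator = 3(18/19) + 2(1) = 92/19; a_2 = (92/19)/(25/3) = 276/475
  n = 3: D(3) = 3(3 + 13/6) = 31/2; numerator = 3(276/475) + 2(18/19) = 1728/475; a_3 = (1728/475)/(31/2) = 3456/14725
  n = 4: D(4) = 4(4 + 13/6) = 74/3; numerator = 3(3456/14725) + 2(276/475) = 5496/2945; a_4 = (5496/2945)/(74/3) = 8244/108965

r = 3/2; a_0 = 1; a_1 = 18/19; a_2 = 276/475; a_3 = 3456/14725; a_4 = 8244/108965


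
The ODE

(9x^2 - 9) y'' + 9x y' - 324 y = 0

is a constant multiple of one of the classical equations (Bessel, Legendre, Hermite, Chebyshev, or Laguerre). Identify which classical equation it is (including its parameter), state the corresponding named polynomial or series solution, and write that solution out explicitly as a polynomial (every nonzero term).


All three coefficients share the factor -9; dividing through by -9 gives  (1 - x^2) y'' - x y' + 36 y = 0.
This matches the Chebyshev equation (1 - x^2) y'' - x y' + n^2 y = 0 (note the -x y' term, not -2x y') with n^2 = 36, so n = 6; the polynomial solution is T_6(x).
With y = sum_k a_k x^k, matching x^k gives (k+2)(k+1) a_{k+2} = (k^2 - n^2) a_k = (k - 6)(k + 6) a_k. The right side vanishes at k = 6, so the series with the parity of 6 terminates at degree 6.
Standard normalization: leading coefficient of T_n is 2^(n-1), so a_6 = 2^5 = 32. Work downward with a_k = (k+1)(k+2) a_{k+2} / ((k - 6)(k + 6)):
  a_4 = (5)(6)(32) / ((4 - 6)(4 + 6)) = 960/(-20) = -48
  a_2 = (3)(4)(-48) / ((2 - 6)(2 + 6)) = -576/(-32) = 18
  a_0 = (1)(2)(18) / ((0 - 6)(0 + 6)) = 36/(-36) = -1
Hence T_6(x) = 32 x^6 - 48 x^4 + 18 x^2 - 1.

T_6(x); series = 32 x^6 - 48 x^4 + 18 x^2 - 1


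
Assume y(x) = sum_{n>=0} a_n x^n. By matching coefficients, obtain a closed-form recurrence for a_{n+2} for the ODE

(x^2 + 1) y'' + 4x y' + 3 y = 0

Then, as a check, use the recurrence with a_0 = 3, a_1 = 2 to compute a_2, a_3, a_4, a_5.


Substitute y = sum_n a_n x^n.
(1 + 1 x^2) y'' contributes (n+2)(n+1) a_{n+2} + n(n-1) a_n at x^n.
4 x y'(x) contributes 4 n a_n at x^n.
3 y(x) contributes 3 a_n at x^n.
Matching x^n: (n+2)(n+1) a_{n+2} + (n(n-1) + 4 n + 3) a_n = 0.
Thus a_{n+2} = (-n(n-1) - 4 n - 3) / ((n+1)(n+2)) * a_n.

Check with a_0 = 3, a_1 = 2 (apply the recurrence for n = 0, 1, 2, 3): a_0 = 3, a_1 = 2, a_2 = -9/2, a_3 = -7/3, a_4 = 39/8, a_5 = 49/20.

a_(n+2) = (-n(n-1) - 4 n - 3) / ((n+1)(n+2)) * a_n; check: a_0 = 3, a_1 = 2, a_2 = -9/2, a_3 = -7/3, a_4 = 39/8, a_5 = 49/20


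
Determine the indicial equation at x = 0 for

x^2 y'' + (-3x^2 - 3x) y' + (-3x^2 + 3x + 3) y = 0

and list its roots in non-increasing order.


Divide by x^2 to reach normal form y'' + P_1(x) y' + P_2(x) y = 0 with P_1(x) = -3 - 3/x and P_2(x) = -3 + 3/x + 3/x^2.
x = 0 is a singular point because the y'-coefficient -3 - 3/x has a pole at x = 0 and the y-coefficient -3 + 3/x + 3/x^2 has a pole at x = 0.
It is a regular singular point because x P_1(x) = p(x) = -3x - 3 and x^2 P_2(x) = q(x) = -3x^2 + 3x + 3 are polynomials, hence analytic at x = 0.
p(0) = -3,  q(0) = 3.
Indicial equation: r(r-1) + p(0) r + q(0) = 0, i.e. r^2 + (p(0) - 1) r + q(0) = 0, i.e. r^2 - 4 r + 3 = 0.
Discriminant: (-4)^2 - 4(3) = 4, so r = (4 ± 2)/2.
Solving: r_1 = 3, r_2 = 1.

indicial: r^2 - 4 r + 3 = 0; roots r_1 = 3, r_2 = 1


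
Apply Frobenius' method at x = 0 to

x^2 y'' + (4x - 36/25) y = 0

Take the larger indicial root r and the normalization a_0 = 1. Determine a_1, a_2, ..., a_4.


Write in Frobenius form y'' + (p(x)/x) y' + (q(x)/x^2) y = 0:
  p(x) = 0,  q(x) = 4x - 36/25.
Indicial equation: r(r-1) + (0) r + (-36/25) = 0 -> roots r_1 = 9/5, r_2 = -4/5.
Take r = r_1 = 9/5. Let y(x) = x^r sum_{n>=0} a_n x^n with a_0 = 1.
Substitute y = x^r sum a_n x^n and match x^{r+n}. The recurrence is
  D(n) a_n + 4 a_{n-1} = 0,  where D(n) = (r+n)(r+n-1) + (0)(r+n) + (-36/25).
  a_n = -4 / D(n) * a_{n-1}.
Since the indicial polynomial factors as (r - r_1)(r - r_2), D(n) = (r_1 + n - r_1)(r_1 + n - r_2) = n(n + 13/5).
Evaluating step by step (a_0 = 1):
  n = 1: D(1) = 1(1 + 13/5) = 18/5; numerator = -4(1) = -4; a_1 = (-4)/(18/5) = -10/9
  n = 2: D(2) = 2(2 + 13/5) = 46/5; numerator = -4(-10/9) = 40/9; a_2 = (40/9)/(46/5) = 100/207
  n = 3: D(3) = 3(3 + 13/5) = 84/5; numerator = -4(100/207) = -400/207; a_3 = (-400/207)/(84/5) = -500/4347
  n = 4: D(4) = 4(4 + 13/5) = 132/5; numerator = -4(-500/4347) = 2000/4347; a_4 = (2000/4347)/(132/5) = 2500/143451

r = 9/5; a_0 = 1; a_1 = -10/9; a_2 = 100/207; a_3 = -500/4347; a_4 = 2500/143451
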